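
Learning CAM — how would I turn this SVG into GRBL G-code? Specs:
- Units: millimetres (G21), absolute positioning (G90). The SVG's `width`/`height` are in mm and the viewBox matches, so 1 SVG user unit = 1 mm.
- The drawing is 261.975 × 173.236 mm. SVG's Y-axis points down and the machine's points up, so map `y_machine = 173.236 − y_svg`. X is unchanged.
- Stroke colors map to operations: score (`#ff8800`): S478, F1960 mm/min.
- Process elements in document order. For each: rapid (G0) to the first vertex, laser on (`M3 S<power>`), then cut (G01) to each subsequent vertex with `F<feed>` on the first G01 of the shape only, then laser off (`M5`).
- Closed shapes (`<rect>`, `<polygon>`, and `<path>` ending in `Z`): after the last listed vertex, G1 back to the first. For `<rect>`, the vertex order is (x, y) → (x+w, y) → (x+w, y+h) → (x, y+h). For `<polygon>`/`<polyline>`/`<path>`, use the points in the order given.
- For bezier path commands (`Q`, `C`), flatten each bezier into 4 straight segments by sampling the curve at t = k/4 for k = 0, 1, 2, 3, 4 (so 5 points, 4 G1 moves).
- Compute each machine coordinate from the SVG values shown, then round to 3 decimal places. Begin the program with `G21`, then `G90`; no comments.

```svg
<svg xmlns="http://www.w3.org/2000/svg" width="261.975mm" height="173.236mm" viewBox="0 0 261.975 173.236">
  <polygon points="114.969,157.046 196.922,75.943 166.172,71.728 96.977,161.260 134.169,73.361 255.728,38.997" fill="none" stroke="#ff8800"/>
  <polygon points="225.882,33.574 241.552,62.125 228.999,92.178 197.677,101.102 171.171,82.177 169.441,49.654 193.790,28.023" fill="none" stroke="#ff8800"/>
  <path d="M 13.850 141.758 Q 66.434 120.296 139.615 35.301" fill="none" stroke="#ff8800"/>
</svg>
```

1 u = 1 mm; y_m = 173.236 − y.

[1] `<polygon>` closed polygon, #ff8800→score S478 F1960: (114.969,16.190) → (196.922,97.293) → (166.172,101.508) → (96.977,11.976) → (134.169,99.875) → (255.728,134.239) → (114.969,16.190) (closed)

[2] `<polygon>` regular polygon, #ff8800→score S478 F1960: (225.882,139.662) → (241.552,111.111) → (228.999,81.058) → (197.677,72.134) → (171.171,91.059) → (169.441,123.582) → (193.790,145.213) → (225.882,139.662) (closed)

[3] `<path>` quadratic bezier, #ff8800→score S478 F1960: (13.850,31.478) → (41.429,46.180) → (71.583,68.823) → (104.312,99.408) → (139.615,137.935)

G21
G90
G0 X114.969 Y16.190
M3 S478
G01 X196.922 Y97.293 F1960
G01 X166.172 Y101.508
G01 X96.977 Y11.976
G01 X134.169 Y99.875
G01 X255.728 Y134.239
G01 X114.969 Y16.190
M5
G0 X225.882 Y139.662
M3 S478
G01 X241.552 Y111.111 F1960
G01 X228.999 Y81.058
G01 X197.677 Y72.134
G01 X171.171 Y91.059
G01 X169.441 Y123.582
G01 X193.790 Y145.213
G01 X225.882 Y139.662
M5
G0 X13.850 Y31.478
M3 S478
G01 X41.429 Y46.180 F1960
G01 X71.583 Y68.823
G01 X104.312 Y99.408
G01 X139.615 Y137.935
M5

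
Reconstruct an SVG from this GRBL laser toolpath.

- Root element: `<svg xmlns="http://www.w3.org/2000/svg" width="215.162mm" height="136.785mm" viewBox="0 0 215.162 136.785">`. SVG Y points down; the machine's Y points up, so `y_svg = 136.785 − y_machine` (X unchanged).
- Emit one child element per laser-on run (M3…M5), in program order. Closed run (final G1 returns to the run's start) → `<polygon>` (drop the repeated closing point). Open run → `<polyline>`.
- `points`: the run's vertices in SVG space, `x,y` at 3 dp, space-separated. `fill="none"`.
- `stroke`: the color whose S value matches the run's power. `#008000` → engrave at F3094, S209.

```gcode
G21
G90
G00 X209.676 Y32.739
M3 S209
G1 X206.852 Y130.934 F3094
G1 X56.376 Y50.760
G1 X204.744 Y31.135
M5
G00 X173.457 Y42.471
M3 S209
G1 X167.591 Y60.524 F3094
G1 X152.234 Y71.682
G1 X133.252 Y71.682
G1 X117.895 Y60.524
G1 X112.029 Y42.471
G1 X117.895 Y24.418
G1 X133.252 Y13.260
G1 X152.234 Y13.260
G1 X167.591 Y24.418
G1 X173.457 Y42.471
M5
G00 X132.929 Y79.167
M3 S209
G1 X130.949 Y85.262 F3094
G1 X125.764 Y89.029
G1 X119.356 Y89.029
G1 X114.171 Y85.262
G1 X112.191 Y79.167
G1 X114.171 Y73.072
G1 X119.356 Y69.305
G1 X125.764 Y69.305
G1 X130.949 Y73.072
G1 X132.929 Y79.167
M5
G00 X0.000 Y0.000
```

Each laser-on run becomes one SVG element. Flip Y back into SVG space with y_svg = 136.785 − y_machine. Every run uses S209, so all elements get stroke `#008000` (engrave).

Run 1: The run is open, so emit a `<polyline>` with points (Y-flipped): 209.676,104.046 206.852,5.851 56.376,86.025 204.744,105.650.

Run 2: The run returns to its start, so emit a `<polygon>` with points (Y-flipped): 173.457,94.314 167.591,76.261 152.234,65.103 133.252,65.103 117.895,76.261 112.029,94.314 117.895,112.367 133.252,123.525 152.234,123.525 167.591,112.367.

Run 3: The run returns to its start, so emit a `<polygon>` with points (Y-flipped): 132.929,57.618 130.949,51.523 125.764,47.756 119.356,47.756 114.171,51.523 112.191,57.618 114.171,63.713 119.356,67.480 125.764,67.480 130.949,63.713.

<svg xmlns="http://www.w3.org/2000/svg" width="215.162mm" height="136.785mm" viewBox="0 0 215.162 136.785">
  <polyline points="209.676,104.046 206.852,5.851 56.376,86.025 204.744,105.650" fill="none" stroke="#008000"/>
  <polygon points="173.457,94.314 167.591,76.261 152.234,65.103 133.252,65.103 117.895,76.261 112.029,94.314 117.895,112.367 133.252,123.525 152.234,123.525 167.591,112.367" fill="none" stroke="#008000"/>
  <polygon points="132.929,57.618 130.949,51.523 125.764,47.756 119.356,47.756 114.171,51.523 112.191,57.618 114.171,63.713 119.356,67.480 125.764,67.480 130.949,63.713" fill="none" stroke="#008000"/>
</svg>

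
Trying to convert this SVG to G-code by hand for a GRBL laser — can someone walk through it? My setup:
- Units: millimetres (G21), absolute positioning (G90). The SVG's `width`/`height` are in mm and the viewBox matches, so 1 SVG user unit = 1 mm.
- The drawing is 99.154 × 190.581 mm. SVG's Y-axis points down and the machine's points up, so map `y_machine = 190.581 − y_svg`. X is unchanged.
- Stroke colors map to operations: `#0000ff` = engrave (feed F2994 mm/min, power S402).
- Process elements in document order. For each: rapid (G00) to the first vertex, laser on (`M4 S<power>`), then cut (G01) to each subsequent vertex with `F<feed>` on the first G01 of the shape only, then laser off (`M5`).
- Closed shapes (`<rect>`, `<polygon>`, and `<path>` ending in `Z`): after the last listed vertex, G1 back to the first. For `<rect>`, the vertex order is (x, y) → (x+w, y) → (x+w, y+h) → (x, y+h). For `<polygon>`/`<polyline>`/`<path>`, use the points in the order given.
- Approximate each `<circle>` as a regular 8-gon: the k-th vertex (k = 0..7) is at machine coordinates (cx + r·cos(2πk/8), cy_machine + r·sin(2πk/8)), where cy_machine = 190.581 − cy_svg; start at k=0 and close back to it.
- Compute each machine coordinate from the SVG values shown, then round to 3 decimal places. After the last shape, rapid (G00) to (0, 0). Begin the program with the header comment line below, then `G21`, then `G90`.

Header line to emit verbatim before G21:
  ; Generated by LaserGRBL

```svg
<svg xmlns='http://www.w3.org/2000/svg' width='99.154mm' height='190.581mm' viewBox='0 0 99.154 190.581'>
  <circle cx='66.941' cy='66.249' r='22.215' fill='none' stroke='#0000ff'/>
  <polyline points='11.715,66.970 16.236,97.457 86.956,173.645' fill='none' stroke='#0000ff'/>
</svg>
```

viewBox `0 0 99.154 190.581` with mm width/height → 1 unit = 1 mm. Flip: y_m = 190.581 − y_svg.

**Shape 1** — `<circle>` circle, stroke `#0000ff` → engrave (S402, F2994). Machine vertices: (89.156,124.332) → (82.649,140.040) → (66.941,146.547) → (51.233,140.040) → (44.726,124.332) → (51.233,108.624) → (66.941,102.117) → (82.649,108.624) → (89.156,124.332). Closed: final G1 returns to the first vertex.

**Shape 2** — `<polyline>` open polyline, stroke `#0000ff` → engrave (S402, F2994). Machine vertices: (11.715,123.611) → (16.236,93.124) → (86.956,16.936). Open path.

; Generated by LaserGRBL
G21
G90
G00 X89.156 Y124.332
M4 S402
G01 X82.649 Y140.040 F2994
G01 X66.941 Y146.547
G01 X51.233 Y140.040
G01 X44.726 Y124.332
G01 X51.233 Y108.624
G01 X66.941 Y102.117
G01 X82.649 Y108.624
G01 X89.156 Y124.332
M5
G00 X11.715 Y123.611
M4 S402
G01 X16.236 Y93.124 F2994
G01 X86.956 Y16.936
M5
G00 X0.000 Y0.000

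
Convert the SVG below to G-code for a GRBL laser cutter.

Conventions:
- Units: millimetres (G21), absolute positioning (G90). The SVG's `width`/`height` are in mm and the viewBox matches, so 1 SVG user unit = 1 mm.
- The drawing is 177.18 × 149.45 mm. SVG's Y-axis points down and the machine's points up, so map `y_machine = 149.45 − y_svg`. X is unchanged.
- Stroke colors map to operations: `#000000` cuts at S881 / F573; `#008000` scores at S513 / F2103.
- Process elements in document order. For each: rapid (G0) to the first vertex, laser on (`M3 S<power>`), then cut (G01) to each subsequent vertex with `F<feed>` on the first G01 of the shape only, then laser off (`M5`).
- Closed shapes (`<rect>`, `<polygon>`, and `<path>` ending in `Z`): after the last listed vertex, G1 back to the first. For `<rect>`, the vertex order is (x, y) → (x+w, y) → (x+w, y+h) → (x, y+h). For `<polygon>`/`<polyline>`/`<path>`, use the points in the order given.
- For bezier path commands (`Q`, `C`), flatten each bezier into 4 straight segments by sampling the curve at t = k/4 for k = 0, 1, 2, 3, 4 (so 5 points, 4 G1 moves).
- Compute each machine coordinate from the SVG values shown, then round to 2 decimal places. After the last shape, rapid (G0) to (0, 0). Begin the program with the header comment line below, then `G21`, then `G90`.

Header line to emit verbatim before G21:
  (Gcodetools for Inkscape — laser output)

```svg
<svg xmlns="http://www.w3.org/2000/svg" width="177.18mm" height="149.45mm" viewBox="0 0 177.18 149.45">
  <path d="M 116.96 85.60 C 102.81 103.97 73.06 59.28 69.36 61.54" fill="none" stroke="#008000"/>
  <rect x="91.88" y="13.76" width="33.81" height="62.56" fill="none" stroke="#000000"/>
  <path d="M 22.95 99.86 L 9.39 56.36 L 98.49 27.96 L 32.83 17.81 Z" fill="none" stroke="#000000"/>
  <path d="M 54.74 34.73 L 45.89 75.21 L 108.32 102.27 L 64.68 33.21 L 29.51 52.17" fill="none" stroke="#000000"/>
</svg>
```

(Gcodetools for Inkscape — laser output)
G21
G90
G0 X116.96 Y63.85
M3 S513
G01 X104.07 Y60.18 F2103
G01 X89.24 Y69.84
G01 X76.37 Y82.52
G01 X69.36 Y87.91
M5
G0 X91.88 Y135.69
M3 S881
G01 X125.69 Y135.69 F573
G01 X125.69 Y73.13
G01 X91.88 Y73.13
G01 X91.88 Y135.69
M5
G0 X22.95 Y49.59
M3 S881
G01 X9.39 Y93.09 F573
G01 X98.49 Y121.49
G01 X32.83 Y131.64
G01 X22.95 Y49.59
M5
G0 X54.74 Y114.72
M3 S881
G01 X45.89 Y74.24 F573
G01 X108.32 Y47.18
G01 X64.68 Y116.24
G01 X29.51 Y97.28
M5
G0 X0.00 Y0.00

1 u = 1 mm; y_m = 149.45 − y.

[1] `<path>` cubic bezier, #008000→score S513 F2103: (116.96,63.85) → (104.07,60.18) → (89.24,69.84) → (76.37,82.52) → (69.36,87.91)

[2] `<rect>` rectangle, #000000→cut S881 F573: (91.88,135.69) → (125.69,135.69) → (125.69,73.13) → (91.88,73.13) → (91.88,135.69) (closed)

[3] `<path>` closed polygon, #000000→cut S881 F573: (22.95,49.59) → (9.39,93.09) → (98.49,121.49) → (32.83,131.64) → (22.95,49.59) (closed)

[4] `<path>` open polyline, #000000→cut S881 F573: (54.74,114.72) → (45.89,74.24) → (108.32,47.18) → (64.68,116.24) → (29.51,97.28)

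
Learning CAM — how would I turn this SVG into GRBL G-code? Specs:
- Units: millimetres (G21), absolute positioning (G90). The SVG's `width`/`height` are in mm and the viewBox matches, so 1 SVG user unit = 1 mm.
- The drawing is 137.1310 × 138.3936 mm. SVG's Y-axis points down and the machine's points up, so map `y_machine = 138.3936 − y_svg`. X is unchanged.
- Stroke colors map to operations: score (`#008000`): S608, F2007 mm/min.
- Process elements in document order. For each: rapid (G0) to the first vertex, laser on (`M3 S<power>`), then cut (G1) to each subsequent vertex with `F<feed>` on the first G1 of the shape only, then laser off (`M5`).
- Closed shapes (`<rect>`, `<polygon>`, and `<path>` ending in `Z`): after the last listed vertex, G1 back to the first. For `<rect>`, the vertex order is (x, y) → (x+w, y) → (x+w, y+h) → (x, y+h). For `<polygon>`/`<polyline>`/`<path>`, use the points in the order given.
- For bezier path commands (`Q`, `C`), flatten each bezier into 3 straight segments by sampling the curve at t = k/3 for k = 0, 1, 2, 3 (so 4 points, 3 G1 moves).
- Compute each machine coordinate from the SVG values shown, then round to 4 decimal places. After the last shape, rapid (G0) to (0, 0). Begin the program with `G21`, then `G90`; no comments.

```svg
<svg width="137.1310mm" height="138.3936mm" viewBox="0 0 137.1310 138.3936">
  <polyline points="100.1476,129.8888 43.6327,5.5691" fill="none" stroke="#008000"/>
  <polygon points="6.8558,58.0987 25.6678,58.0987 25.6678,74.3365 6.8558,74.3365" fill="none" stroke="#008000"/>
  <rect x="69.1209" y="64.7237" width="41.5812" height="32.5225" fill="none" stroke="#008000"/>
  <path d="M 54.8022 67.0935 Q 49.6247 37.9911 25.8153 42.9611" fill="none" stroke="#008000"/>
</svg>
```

G21
G90
G0 X100.1476 Y8.5048
M3 S608
G1 X43.6327 Y132.8245 F2007
M5
G0 X6.8558 Y80.2949
M3 S608
G1 X25.6678 Y80.2949 F2007
G1 X25.6678 Y64.0571
G1 X6.8558 Y64.0571
G1 X6.8558 Y80.2949
M5
G0 X69.1209 Y73.6699
M3 S608
G1 X110.7021 Y73.6699 F2007
G1 X110.7021 Y41.1474
G1 X69.1209 Y41.1474
G1 X69.1209 Y73.6699
M5
G0 X54.8022 Y71.3001
M3 S608
G1 X49.2803 Y86.9159 F2007
G1 X39.6180 Y94.9600
G1 X25.8153 Y95.4325
M5
G0 X0.0000 Y0.0000

Since the viewBox matches the mm dimensions, user units are millimetres directly. The only transform is the Y-flip y_m = 138.3936 − y_svg.

Shape 1 is a line segment drawn with `<polyline>`. Its stroke #008000 means score at S608, F2007. After flipping Y the toolpath is (100.1476,8.5048) → (43.6327,132.8245).

Shape 2 is a rectangle drawn with `<polygon>`. Its stroke #008000 means score at S608, F2007. After flipping Y the toolpath is (6.8558,80.2949) → (25.6678,80.2949) → (25.6678,64.0571) → (6.8558,64.0571) → (6.8558,80.2949), returning to the start.

Shape 3 is a rectangle drawn with `<rect>`. Its stroke #008000 means score at S608, F2007. After flipping Y the toolpath is (69.1209,73.6699) → (110.7021,73.6699) → (110.7021,41.1474) → (69.1209,41.1474) → (69.1209,73.6699), returning to the start.

Shape 4 is a quadratic bezier drawn with `<path>`. Its stroke #008000 means score at S608, F2007. After flipping Y the toolpath is (54.8022,71.3001) → (49.2803,86.9159) → (39.6180,94.9600) → (25.8153,95.4325).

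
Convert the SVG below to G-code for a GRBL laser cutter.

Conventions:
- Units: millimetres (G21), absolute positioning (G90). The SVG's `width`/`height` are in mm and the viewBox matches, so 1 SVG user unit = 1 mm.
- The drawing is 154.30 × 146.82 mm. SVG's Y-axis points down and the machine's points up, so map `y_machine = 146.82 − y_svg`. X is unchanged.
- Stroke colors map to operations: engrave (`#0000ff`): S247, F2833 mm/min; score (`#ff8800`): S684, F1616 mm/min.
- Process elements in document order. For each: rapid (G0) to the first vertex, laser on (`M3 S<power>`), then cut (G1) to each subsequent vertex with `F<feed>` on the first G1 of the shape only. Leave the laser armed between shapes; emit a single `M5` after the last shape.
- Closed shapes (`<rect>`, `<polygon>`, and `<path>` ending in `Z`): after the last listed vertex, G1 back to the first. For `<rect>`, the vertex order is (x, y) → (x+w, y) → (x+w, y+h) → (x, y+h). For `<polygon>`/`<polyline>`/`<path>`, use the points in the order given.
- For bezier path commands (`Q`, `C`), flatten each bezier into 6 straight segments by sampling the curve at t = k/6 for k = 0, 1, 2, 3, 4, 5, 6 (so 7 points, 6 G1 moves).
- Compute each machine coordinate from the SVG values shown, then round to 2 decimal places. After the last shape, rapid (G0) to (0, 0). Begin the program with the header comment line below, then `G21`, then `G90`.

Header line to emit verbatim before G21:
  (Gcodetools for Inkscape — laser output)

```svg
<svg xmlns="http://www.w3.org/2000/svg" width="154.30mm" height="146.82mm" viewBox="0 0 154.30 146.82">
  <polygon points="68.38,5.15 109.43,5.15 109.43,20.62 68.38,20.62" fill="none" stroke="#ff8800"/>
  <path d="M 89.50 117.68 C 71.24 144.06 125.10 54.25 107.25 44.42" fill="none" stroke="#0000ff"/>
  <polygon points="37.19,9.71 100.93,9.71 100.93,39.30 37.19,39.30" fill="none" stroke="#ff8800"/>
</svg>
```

Since the viewBox matches the mm dimensions, user units are millimetres directly. The only transform is the Y-flip y_m = 146.82 − y_svg.

Shape 1 is a rectangle drawn with `<polygon>`. Its stroke #ff8800 means score at S684, F1616. After flipping Y the toolpath is (68.38,141.67) → (109.43,141.67) → (109.43,126.20) → (68.38,126.20) → (68.38,141.67), returning to the start.

Shape 2 is a cubic bezier drawn with `<path>`. Its stroke #0000ff means engrave at S247, F2833. After flipping Y the toolpath is (89.50,29.14) → (85.71,24.72) → (89.95,34.22) → (98.22,52.19) → (106.52,73.18) → (110.87,91.73) → (107.25,102.40).

Shape 3 is a rectangle drawn with `<polygon>`. Its stroke #ff8800 means score at S684, F1616. After flipping Y the toolpath is (37.19,137.11) → (100.93,137.11) → (100.93,107.52) → (37.19,107.52) → (37.19,137.11), returning to the start.

(Gcodetools for Inkscape — laser output)
G21
G90
G0 X68.38 Y141.67
M3 S684
G1 X109.43 Y141.67 F1616
G1 X109.43 Y126.20
G1 X68.38 Y126.20
G1 X68.38 Y141.67
G0 X89.50 Y29.14
M3 S247
G1 X85.71 Y24.72 F2833
G1 X89.95 Y34.22
G1 X98.22 Y52.19
G1 X106.52 Y73.18
G1 X110.87 Y91.73
G1 X107.25 Y102.40
G0 X37.19 Y137.11
M3 S684
G1 X100.93 Y137.11 F1616
G1 X100.93 Y107.52
G1 X37.19 Y107.52
G1 X37.19 Y137.11
M5
G0 X0.00 Y0.00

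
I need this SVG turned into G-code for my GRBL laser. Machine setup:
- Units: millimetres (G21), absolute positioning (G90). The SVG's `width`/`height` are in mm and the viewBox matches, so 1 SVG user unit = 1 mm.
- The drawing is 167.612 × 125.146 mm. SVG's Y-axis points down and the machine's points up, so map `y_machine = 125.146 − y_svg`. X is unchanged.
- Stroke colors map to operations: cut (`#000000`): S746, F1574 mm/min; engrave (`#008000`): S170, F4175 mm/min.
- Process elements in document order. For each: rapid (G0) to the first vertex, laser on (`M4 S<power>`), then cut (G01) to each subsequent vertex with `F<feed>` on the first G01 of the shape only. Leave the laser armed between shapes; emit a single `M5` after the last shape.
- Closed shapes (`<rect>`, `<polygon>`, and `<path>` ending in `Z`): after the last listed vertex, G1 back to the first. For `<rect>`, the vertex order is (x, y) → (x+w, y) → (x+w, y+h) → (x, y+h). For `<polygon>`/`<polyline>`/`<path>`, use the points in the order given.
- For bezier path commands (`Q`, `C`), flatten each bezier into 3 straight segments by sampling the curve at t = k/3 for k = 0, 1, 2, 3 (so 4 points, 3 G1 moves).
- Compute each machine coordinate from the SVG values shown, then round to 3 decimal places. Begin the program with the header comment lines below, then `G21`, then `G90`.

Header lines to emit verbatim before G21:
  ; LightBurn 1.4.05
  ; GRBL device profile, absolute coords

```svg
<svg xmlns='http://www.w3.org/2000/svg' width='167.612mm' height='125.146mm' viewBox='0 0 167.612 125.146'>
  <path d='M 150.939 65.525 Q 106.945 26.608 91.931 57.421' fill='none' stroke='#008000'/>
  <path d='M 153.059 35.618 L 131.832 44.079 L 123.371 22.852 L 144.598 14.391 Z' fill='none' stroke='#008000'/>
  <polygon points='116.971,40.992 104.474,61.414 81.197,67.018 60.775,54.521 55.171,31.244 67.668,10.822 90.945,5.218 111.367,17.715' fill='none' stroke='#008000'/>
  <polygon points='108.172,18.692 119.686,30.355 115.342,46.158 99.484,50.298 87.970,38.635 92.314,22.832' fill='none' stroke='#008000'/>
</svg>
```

; LightBurn 1.4.05
; GRBL device profile, absolute coords
G21
G90
G0 X150.939 Y59.621
M4 S170
G01 X124.830 Y77.818 F4175
G01 X105.160 Y80.519
G01 X91.931 Y67.725
G0 X153.059 Y89.528
M4 S170
G01 X131.832 Y81.067 F4175
G01 X123.371 Y102.294
G01 X144.598 Y110.755
G01 X153.059 Y89.528
G0 X116.971 Y84.154
M4 S170
G01 X104.474 Y63.732 F4175
G01 X81.197 Y58.128
G01 X60.775 Y70.625
G01 X55.171 Y93.902
G01 X67.668 Y114.324
G01 X90.945 Y119.928
G01 X111.367 Y107.431
G01 X116.971 Y84.154
G0 X108.172 Y106.454
M4 S170
G01 X119.686 Y94.791 F4175
G01 X115.342 Y78.988
G01 X99.484 Y74.848
G01 X87.970 Y86.511
G01 X92.314 Y102.314
G01 X108.172 Y106.454
M5

1 u = 1 mm; y_m = 125.146 − y.

[1] `<path>` quadratic bezier, #008000→engrave S170 F4175: (150.939,59.621) → (124.830,77.818) → (105.160,80.519) → (91.931,67.725)

[2] `<path>` regular polygon, #008000→engrave S170 F4175: (153.059,89.528) → (131.832,81.067) → (123.371,102.294) → (144.598,110.755) → (153.059,89.528) (closed)

[3] `<polygon>` regular polygon, #008000→engrave S170 F4175: (116.971,84.154) → (104.474,63.732) → (81.197,58.128) → (60.775,70.625) → (55.171,93.902) → (67.668,114.324) → (90.945,119.928) → (111.367,107.431) → (116.971,84.154) (closed)

[4] `<polygon>` regular polygon, #008000→engrave S170 F4175: (108.172,106.454) → (119.686,94.791) → (115.342,78.988) → (99.484,74.848) → (87.970,86.511) → (92.314,102.314) → (108.172,106.454) (closed)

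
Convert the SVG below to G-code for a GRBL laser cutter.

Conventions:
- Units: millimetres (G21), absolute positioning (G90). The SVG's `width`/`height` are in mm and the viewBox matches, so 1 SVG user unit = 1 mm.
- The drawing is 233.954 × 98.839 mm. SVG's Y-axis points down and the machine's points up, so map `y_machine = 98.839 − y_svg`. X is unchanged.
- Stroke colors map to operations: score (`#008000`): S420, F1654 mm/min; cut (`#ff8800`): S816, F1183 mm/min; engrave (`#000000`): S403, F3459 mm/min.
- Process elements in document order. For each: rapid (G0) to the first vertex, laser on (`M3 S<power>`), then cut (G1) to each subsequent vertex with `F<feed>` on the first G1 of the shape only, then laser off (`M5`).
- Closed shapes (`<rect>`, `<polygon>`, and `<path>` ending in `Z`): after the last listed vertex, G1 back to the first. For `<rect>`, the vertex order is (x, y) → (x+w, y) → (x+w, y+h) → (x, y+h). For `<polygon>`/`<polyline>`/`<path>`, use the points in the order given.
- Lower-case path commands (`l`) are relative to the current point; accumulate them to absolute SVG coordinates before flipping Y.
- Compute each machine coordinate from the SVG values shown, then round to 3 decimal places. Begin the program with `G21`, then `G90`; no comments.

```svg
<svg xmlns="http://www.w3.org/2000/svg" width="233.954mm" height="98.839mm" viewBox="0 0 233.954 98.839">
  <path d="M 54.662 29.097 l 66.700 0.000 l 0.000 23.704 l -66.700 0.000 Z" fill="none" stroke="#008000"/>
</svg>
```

G21
G90
G0 X54.662 Y69.742
M3 S420
G1 X121.362 Y69.742 F1654
G1 X121.362 Y46.038
G1 X54.662 Y46.038
G1 X54.662 Y69.742
M5

1 u = 1 mm; y_m = 98.839 − y.

[1] `<path>` rectangle, #008000→score S420 F1654: (54.662,69.742) → (121.362,69.742) → (121.362,46.038) → (54.662,46.038) → (54.662,69.742) (closed)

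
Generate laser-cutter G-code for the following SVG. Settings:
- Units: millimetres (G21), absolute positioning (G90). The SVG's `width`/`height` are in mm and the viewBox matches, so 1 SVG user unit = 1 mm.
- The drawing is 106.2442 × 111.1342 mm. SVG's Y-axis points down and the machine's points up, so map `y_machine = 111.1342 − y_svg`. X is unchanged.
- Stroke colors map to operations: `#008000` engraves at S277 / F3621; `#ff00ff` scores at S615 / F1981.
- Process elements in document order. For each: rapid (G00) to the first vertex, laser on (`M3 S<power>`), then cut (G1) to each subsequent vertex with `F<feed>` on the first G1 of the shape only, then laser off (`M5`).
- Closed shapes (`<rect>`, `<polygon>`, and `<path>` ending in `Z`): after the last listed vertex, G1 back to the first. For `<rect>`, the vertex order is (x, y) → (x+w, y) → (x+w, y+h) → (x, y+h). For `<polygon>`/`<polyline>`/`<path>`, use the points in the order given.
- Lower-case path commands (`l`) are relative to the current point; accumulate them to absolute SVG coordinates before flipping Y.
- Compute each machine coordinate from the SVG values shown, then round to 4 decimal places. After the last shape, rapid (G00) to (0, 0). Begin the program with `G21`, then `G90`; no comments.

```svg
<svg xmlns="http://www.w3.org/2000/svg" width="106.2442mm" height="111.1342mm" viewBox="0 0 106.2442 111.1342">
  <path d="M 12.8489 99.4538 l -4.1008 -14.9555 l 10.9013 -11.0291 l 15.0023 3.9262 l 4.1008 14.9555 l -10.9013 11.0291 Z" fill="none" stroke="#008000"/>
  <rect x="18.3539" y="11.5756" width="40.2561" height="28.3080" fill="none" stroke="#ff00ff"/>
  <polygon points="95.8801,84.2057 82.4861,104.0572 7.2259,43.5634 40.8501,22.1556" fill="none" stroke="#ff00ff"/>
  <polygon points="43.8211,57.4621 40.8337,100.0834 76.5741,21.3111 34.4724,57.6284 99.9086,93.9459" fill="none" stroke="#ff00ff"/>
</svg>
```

G21
G90
G00 X12.8489 Y11.6804
M3 S277
G1 X8.7481 Y26.6359 F3621
G1 X19.6494 Y37.6650
G1 X34.6517 Y33.7388
G1 X38.7525 Y18.7833
G1 X27.8512 Y7.7542
G1 X12.8489 Y11.6804
M5
G00 X18.3539 Y99.5586
M3 S615
G1 X58.6100 Y99.5586 F1981
G1 X58.6100 Y71.2506
G1 X18.3539 Y71.2506
G1 X18.3539 Y99.5586
M5
G00 X95.8801 Y26.9285
M3 S615
G1 X82.4861 Y7.0770 F1981
G1 X7.2259 Y67.5708
G1 X40.8501 Y88.9786
G1 X95.8801 Y26.9285
M5
G00 X43.8211 Y53.6721
M3 S615
G1 X40.8337 Y11.0508 F1981
G1 X76.5741 Y89.8231
G1 X34.4724 Y53.5058
G1 X99.9086 Y17.1883
G1 X43.8211 Y53.6721
M5
G00 X0.0000 Y0.0000

viewBox `0 0 106.2442 111.1342` with mm width/height → 1 unit = 1 mm. Flip: y_m = 111.1342 − y_svg.

**Shape 1** — `<path>` regular polygon, stroke `#008000` → engrave (S277, F3621). Machine vertices: (12.8489,11.6804) → (8.7481,26.6359) → (19.6494,37.6650) → (34.6517,33.7388) → (38.7525,18.7833) → (27.8512,7.7542) → (12.8489,11.6804). Closed: final G1 returns to the first vertex.

**Shape 2** — `<rect>` rectangle, stroke `#ff00ff` → score (S615, F1981). Machine vertices: (18.3539,99.5586) → (58.6100,99.5586) → (58.6100,71.2506) → (18.3539,71.2506) → (18.3539,99.5586). Closed: final G1 returns to the first vertex.

**Shape 3** — `<polygon>` closed polygon, stroke `#ff00ff` → score (S615, F1981). Machine vertices: (95.8801,26.9285) → (82.4861,7.0770) → (7.2259,67.5708) → (40.8501,88.9786) → (95.8801,26.9285). Closed: final G1 returns to the first vertex.

**Shape 4** — `<polygon>` closed polygon, stroke `#ff00ff` → score (S615, F1981). Machine vertices: (43.8211,53.6721) → (40.8337,11.0508) → (76.5741,89.8231) → (34.4724,53.5058) → (99.9086,17.1883) → (43.8211,53.6721). Closed: final G1 returns to the first vertex.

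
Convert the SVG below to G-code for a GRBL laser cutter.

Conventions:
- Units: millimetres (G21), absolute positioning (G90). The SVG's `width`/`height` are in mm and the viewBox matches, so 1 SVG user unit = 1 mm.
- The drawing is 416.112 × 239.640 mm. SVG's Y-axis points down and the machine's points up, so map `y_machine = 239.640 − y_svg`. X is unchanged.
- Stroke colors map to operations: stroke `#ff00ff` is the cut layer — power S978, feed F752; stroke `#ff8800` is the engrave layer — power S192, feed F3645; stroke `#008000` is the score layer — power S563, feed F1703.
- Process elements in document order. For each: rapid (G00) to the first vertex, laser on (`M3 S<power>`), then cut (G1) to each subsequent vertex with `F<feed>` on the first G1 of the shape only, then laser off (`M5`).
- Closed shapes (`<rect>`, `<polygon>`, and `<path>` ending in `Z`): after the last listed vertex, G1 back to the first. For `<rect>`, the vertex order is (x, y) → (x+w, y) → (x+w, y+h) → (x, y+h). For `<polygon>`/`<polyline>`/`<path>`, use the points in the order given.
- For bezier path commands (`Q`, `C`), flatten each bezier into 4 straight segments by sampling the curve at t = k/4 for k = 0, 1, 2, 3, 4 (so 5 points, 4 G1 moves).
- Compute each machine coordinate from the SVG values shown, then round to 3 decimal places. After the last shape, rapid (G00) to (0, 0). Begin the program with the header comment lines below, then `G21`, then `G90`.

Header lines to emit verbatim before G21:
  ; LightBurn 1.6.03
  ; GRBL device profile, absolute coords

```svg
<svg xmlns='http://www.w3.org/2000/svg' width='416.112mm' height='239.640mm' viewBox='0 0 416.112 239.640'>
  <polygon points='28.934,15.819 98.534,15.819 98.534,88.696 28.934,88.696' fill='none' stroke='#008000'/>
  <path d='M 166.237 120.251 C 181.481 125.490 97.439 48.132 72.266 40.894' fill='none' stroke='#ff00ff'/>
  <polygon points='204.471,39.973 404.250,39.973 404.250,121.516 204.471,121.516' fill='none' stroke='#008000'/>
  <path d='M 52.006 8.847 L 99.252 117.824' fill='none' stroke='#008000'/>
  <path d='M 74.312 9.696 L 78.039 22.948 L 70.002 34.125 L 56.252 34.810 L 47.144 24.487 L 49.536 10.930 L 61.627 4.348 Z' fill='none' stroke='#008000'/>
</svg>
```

1 u = 1 mm; y_m = 239.640 − y.

[1] `<polygon>` rectangle, #008000→score S563 F1703: (28.934,223.821) → (98.534,223.821) → (98.534,150.944) → (28.934,150.944) → (28.934,223.821) (closed)

[2] `<path>` cubic bezier, #ff00ff→cut S978 F752: (166.237,119.389) → (161.525,128.560) → (134.408,154.389) → (99.713,182.556) → (72.266,198.746)

[3] `<polygon>` rectangle, #008000→score S563 F1703: (204.471,199.667) → (404.250,199.667) → (404.250,118.124) → (204.471,118.124) → (204.471,199.667) (closed)

[4] `<path>` line segment, #008000→score S563 F1703: (52.006,230.793) → (99.252,121.816)

[5] `<path>` regular polygon, #008000→score S563 F1703: (74.312,229.944) → (78.039,216.692) → (70.002,205.515) → (56.252,204.830) → (47.144,215.153) → (49.536,228.710) → (61.627,235.292) → (74.312,229.944) (closed)

; LightBurn 1.6.03
; GRBL device profile, absolute coords
G21
G90
G00 X28.934 Y223.821
M3 S563
G1 X98.534 Y223.821 F1703
G1 X98.534 Y150.944
G1 X28.934 Y150.944
G1 X28.934 Y223.821
M5
G00 X166.237 Y119.389
M3 S978
G1 X161.525 Y128.560 F752
G1 X134.408 Y154.389
G1 X99.713 Y182.556
G1 X72.266 Y198.746
M5
G00 X204.471 Y199.667
M3 S563
G1 X404.250 Y199.667 F1703
G1 X404.250 Y118.124
G1 X204.471 Y118.124
G1 X204.471 Y199.667
M5
G00 X52.006 Y230.793
M3 S563
G1 X99.252 Y121.816 F1703
M5
G00 X74.312 Y229.944
M3 S563
G1 X78.039 Y216.692 F1703
G1 X70.002 Y205.515
G1 X56.252 Y204.830
G1 X47.144 Y215.153
G1 X49.536 Y228.710
G1 X61.627 Y235.292
G1 X74.312 Y229.944
M5
G00 X0.000 Y0.000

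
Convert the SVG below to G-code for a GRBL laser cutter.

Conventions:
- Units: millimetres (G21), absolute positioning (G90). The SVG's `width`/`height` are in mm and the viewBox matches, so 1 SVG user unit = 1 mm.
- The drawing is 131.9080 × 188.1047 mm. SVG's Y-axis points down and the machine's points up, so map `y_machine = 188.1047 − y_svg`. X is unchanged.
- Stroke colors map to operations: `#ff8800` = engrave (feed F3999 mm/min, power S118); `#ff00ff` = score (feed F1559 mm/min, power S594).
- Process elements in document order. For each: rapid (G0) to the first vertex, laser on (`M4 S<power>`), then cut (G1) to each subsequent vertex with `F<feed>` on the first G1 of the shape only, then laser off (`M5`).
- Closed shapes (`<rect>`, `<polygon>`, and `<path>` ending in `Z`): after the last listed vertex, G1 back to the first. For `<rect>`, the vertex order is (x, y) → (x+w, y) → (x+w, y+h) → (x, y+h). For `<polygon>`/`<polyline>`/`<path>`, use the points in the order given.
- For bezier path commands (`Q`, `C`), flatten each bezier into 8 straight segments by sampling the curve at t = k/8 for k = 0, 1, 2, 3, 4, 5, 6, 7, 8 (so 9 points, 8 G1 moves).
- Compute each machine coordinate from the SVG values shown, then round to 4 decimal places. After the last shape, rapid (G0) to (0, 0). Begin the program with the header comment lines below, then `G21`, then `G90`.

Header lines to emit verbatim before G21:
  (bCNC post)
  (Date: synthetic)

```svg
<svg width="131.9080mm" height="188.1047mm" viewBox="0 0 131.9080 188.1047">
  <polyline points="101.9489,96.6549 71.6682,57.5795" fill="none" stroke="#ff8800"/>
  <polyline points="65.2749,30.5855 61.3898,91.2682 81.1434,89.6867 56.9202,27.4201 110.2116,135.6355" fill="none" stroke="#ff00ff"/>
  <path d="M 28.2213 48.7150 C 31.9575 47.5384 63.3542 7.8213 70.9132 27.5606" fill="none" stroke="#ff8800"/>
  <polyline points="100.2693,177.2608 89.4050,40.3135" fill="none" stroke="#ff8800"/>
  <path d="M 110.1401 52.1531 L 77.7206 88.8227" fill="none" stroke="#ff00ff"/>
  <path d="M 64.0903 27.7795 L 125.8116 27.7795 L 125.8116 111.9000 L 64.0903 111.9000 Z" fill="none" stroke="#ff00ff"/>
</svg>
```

(bCNC post)
(Date: synthetic)
G21
G90
G0 X101.9489 Y91.4498
M4 S118
G1 X71.6682 Y130.5252 F3999
M5
G0 X65.2749 Y157.5192
M4 S594
G1 X61.3898 Y96.8365 F1559
G1 X81.1434 Y98.4180
G1 X56.9202 Y160.6846
G1 X110.2116 Y52.4692
M5
G0 X28.2213 Y139.3897
M4 S118
G1 X30.8184 Y141.4461 F3999
G1 X35.4051 Y145.9673
G1 X41.3781 Y151.8048
G1 X48.1337 Y157.8104
G1 X55.0685 Y162.8354
G1 X61.5790 Y165.7317
G1 X67.0618 Y165.3507
G1 X70.9132 Y160.5441
M5
G0 X100.2693 Y10.8439
M4 S118
G1 X89.4050 Y147.7912 F3999
M5
G0 X110.1401 Y135.9516
M4 S594
G1 X77.7206 Y99.2820 F1559
M5
G0 X64.0903 Y160.3252
M4 S594
G1 X125.8116 Y160.3252 F1559
G1 X125.8116 Y76.2047
G1 X64.0903 Y76.2047
G1 X64.0903 Y160.3252
M5
G0 X0.0000 Y0.0000

Since the viewBox matches the mm dimensions, user units are millimetres directly. The only transform is the Y-flip y_m = 188.1047 − y_svg.

Shape 1 is a line segment drawn with `<polyline>`. Its stroke #ff8800 means engrave at S118, F3999. After flipping Y the toolpath is (101.9489,91.4498) → (71.6682,130.5252).

Shape 2 is a open polyline drawn with `<polyline>`. Its stroke #ff00ff means score at S594, F1559. After flipping Y the toolpath is (65.2749,157.5192) → (61.3898,96.8365) → (81.1434,98.4180) → (56.9202,160.6846) → (110.2116,52.4692).

Shape 3 is a cubic bezier drawn with `<path>`. Its stroke #ff8800 means engrave at S118, F3999. After flipping Y the toolpath is (28.2213,139.3897) → (30.8184,141.4461) → (35.4051,145.9673) → (41.3781,151.8048) → (48.1337,157.8104) → (55.0685,162.8354) → (61.5790,165.7317) → (67.0618,165.3507) → (70.9132,160.5441).

Shape 4 is a line segment drawn with `<polyline>`. Its stroke #ff8800 means engrave at S118, F3999. After flipping Y the toolpath is (100.2693,10.8439) → (89.4050,147.7912).

Shape 5 is a line segment drawn with `<path>`. Its stroke #ff00ff means score at S594, F1559. After flipping Y the toolpath is (110.1401,135.9516) → (77.7206,99.2820).

Shape 6 is a rectangle drawn with `<path>`. Its stroke #ff00ff means score at S594, F1559. After flipping Y the toolpath is (64.0903,160.3252) → (125.8116,160.3252) → (125.8116,76.2047) → (64.0903,76.2047) → (64.0903,160.3252), returning to the start.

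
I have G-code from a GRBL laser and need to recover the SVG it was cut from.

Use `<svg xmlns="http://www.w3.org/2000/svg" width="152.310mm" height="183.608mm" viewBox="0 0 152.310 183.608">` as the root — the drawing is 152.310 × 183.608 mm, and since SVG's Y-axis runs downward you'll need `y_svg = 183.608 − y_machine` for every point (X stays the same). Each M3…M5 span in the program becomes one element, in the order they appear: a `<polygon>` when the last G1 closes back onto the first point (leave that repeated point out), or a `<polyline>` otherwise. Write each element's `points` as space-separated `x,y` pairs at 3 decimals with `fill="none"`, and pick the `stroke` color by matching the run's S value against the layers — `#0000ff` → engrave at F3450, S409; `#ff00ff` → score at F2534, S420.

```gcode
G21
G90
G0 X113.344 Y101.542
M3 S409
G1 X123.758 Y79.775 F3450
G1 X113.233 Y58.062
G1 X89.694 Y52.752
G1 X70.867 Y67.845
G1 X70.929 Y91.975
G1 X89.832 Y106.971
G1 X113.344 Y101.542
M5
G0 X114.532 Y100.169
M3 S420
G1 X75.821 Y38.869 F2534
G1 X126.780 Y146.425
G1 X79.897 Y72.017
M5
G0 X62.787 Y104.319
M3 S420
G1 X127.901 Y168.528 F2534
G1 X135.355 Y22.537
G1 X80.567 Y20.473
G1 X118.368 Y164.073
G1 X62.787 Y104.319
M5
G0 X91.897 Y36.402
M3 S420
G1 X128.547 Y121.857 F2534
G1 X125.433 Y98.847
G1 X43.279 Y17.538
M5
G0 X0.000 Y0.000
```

<svg xmlns="http://www.w3.org/2000/svg" width="152.310mm" height="183.608mm" viewBox="0 0 152.310 183.608">
  <polygon points="113.344,82.066 123.758,103.833 113.233,125.546 89.694,130.856 70.867,115.763 70.929,91.633 89.832,76.637" fill="none" stroke="#0000ff"/>
  <polyline points="114.532,83.439 75.821,144.739 126.780,37.183 79.897,111.591" fill="none" stroke="#ff00ff"/>
  <polygon points="62.787,79.289 127.901,15.080 135.355,161.071 80.567,163.135 118.368,19.535" fill="none" stroke="#ff00ff"/>
  <polyline points="91.897,147.206 128.547,61.751 125.433,84.761 43.279,166.070" fill="none" stroke="#ff00ff"/>
</svg>

y_svg = 183.608 − y_m.

[1] S409→`#0000ff` (engrave); closed run; points: 113.344,82.066 123.758,103.833 113.233,125.546 89.694,130.856 70.867,115.763 70.929,91.633 89.832,76.637

[2] S420→`#ff00ff` (score); open run; points: 114.532,83.439 75.821,144.739 126.780,37.183 79.897,111.591

[3] S420→`#ff00ff` (score); closed run; points: 62.787,79.289 127.901,15.080 135.355,161.071 80.567,163.135 118.368,19.535

[4] S420→`#ff00ff` (score); open run; points: 91.897,147.206 128.547,61.751 125.433,84.761 43.279,166.070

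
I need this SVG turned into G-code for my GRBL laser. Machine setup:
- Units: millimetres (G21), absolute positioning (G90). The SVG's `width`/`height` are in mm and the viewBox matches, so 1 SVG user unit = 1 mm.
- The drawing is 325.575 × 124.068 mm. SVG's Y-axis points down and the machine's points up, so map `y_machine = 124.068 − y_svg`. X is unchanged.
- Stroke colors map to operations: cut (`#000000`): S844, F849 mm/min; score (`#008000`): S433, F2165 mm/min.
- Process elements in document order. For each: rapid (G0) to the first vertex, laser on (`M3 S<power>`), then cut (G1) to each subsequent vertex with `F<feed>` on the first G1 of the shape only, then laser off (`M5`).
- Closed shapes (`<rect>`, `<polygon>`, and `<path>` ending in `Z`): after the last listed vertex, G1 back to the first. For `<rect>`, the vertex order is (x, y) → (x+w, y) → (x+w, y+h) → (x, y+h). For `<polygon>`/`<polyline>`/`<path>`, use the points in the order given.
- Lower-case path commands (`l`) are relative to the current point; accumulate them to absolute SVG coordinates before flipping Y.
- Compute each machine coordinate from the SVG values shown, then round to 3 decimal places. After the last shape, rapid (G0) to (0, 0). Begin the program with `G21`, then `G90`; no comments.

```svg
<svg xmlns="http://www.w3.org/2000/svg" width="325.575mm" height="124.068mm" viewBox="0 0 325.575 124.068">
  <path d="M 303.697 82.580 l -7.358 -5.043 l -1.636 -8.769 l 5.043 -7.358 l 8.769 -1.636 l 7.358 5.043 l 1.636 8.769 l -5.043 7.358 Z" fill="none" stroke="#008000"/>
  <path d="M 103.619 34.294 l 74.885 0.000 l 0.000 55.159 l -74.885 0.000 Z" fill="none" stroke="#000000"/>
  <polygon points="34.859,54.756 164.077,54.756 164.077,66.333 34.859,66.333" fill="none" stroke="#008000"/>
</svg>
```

G21
G90
G0 X303.697 Y41.488
M3 S433
G1 X296.339 Y46.531 F2165
G1 X294.703 Y55.300
G1 X299.746 Y62.658
G1 X308.515 Y64.294
G1 X315.873 Y59.251
G1 X317.509 Y50.482
G1 X312.466 Y43.124
G1 X303.697 Y41.488
M5
G0 X103.619 Y89.774
M3 S844
G1 X178.504 Y89.774 F849
G1 X178.504 Y34.615
G1 X103.619 Y34.615
G1 X103.619 Y89.774
M5
G0 X34.859 Y69.312
M3 S433
G1 X164.077 Y69.312 F2165
G1 X164.077 Y57.735
G1 X34.859 Y57.735
G1 X34.859 Y69.312
M5
G0 X0.000 Y0.000

viewBox `0 0 325.575 124.068` with mm width/height → 1 unit = 1 mm. Flip: y_m = 124.068 − y_svg.

**Shape 1** — `<path>` regular polygon, stroke `#008000` → score (S433, F2165). Machine vertices: (303.697,41.488) → (296.339,46.531) → (294.703,55.300) → (299.746,62.658) → (308.515,64.294) → (315.873,59.251) → (317.509,50.482) → (312.466,43.124) → (303.697,41.488). Closed: final G1 returns to the first vertex.

**Shape 2** — `<path>` rectangle, stroke `#000000` → cut (S844, F849). Machine vertices: (103.619,89.774) → (178.504,89.774) → (178.504,34.615) → (103.619,34.615) → (103.619,89.774). Closed: final G1 returns to the first vertex.

**Shape 3** — `<polygon>` rectangle, stroke `#008000` → score (S433, F2165). Machine vertices: (34.859,69.312) → (164.077,69.312) → (164.077,57.735) → (34.859,57.735) → (34.859,69.312). Closed: final G1 returns to the first vertex.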